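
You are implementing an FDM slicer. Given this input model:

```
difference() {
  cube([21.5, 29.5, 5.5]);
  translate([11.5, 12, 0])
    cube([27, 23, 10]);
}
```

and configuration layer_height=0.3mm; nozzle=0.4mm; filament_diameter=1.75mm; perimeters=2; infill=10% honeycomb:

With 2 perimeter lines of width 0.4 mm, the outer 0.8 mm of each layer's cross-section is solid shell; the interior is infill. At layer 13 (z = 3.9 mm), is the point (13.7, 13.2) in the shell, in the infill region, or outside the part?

At z = 3.9 mm: the cube (footprint 21.5×29.5) is included at this height; the 27×23 cube at (11.5, 12) contributes its full rectangle; Subtracting the remaining from the first: starting from the 21.5×29.5 cube, the 27×23 cube at (11.5, 12) partially overlaps it — only the 175.00 mm² overlap (of its 621.00 mm²) is removed, clipping the outline — 1 connected region. Overall, the cross-section is a single solid region. The nearest boundary edge runs (11.50, 12.00)→(21.50, 12.00); distance from the point to it = 1.20 mm. The point is not inside any of the regions above, so it lies outside the cross-section (1.20 mm from the nearest boundary).

outside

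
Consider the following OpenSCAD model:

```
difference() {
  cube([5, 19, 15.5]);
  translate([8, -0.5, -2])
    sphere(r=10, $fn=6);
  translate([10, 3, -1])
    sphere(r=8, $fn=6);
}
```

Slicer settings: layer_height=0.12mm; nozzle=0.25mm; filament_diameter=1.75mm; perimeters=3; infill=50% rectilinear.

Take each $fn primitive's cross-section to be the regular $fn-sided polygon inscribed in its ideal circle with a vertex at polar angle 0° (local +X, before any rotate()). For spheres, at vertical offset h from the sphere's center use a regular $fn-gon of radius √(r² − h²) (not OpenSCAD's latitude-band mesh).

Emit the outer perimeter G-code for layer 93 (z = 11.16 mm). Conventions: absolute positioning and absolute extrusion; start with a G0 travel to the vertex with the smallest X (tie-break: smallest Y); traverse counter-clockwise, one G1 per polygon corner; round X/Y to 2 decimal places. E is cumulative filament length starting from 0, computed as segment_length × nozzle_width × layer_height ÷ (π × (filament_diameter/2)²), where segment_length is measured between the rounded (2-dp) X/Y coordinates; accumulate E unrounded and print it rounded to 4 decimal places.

At z = 11.16 mm: the 5×19 cube contributes its full rectangle; the sphere at (8, -0.5) does not reach this height (|z−center|=13.160 > r=10); the sphere at (10, 3) is not intersected at this z (|z−center|=12.160 > r=8); After the difference (first − rest): none of the subtracted shapes is present at this height, so the 5×19 cube is unchanged — 1 connected region. The outline is a single polygon with 4 vertices. Extrusion per mm of travel: 0.25 × 0.12 / (π × 0.875²) = 0.012473. Accumulating E over each segment gives final E = 0.5987.

G0 X0.00 Y0.00 Z11.16
G1 X5.00 Y0.00 E0.0624
G1 X5.00 Y19.00 E0.2993
G1 X0.00 Y19.00 E0.3617
G1 X0.00 Y0.00 E0.5987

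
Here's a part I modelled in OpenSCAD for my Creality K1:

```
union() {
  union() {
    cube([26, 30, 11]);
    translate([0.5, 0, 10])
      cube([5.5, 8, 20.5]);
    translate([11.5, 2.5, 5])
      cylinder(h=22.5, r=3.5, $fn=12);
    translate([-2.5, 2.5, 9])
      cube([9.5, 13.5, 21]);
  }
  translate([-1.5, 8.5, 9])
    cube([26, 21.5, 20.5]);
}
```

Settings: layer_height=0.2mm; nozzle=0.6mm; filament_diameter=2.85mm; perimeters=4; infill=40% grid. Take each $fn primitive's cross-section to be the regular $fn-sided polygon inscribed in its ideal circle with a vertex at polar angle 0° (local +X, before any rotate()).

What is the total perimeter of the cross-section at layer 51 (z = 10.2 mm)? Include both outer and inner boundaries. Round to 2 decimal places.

117.56 mm

At z = 10.2 mm: the cube (footprint 26×30) is included at this height (perimeter 112.00 mm); the cube at (0.5, 0) is present — its section is the full 5.5×8 rectangle (perimeter 27.00 mm); the r=3.5 cylinder at (11.5, 2.5) contributes a regular 12-gon of circumradius 3.5 (perimeter = 2·12·3.500·sin(180°/12) = 21.74 mm); the 9.5×13.5 cube at (-2.5, 2.5) contributes its full rectangle (perimeter 46.00 mm); Merging all regions: the regions partially overlap (shared area 172.29 mm²), so the edge portions inside another operand are dropped and the merged outline is re-measured after clipping — boundary = 117.56 mm; the cube at (-1.5, 8.5) (footprint 26×21.5) is included at this height (perimeter 95.00 mm); Combining (union): the regions partially overlap (shared area 538.00 mm²), so the edge portions inside another operand are dropped and the merged outline is re-measured after clipping — boundary = 117.56 mm. Overall, the cross-section is a single solid region. Total boundary length (outer) = 117.56 mm.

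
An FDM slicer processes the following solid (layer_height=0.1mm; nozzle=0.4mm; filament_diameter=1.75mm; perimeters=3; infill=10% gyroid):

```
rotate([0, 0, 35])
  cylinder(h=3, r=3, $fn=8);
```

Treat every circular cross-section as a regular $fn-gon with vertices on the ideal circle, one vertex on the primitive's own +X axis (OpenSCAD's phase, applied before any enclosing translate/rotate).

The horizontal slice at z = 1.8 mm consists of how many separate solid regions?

1

At z = 1.8 mm: the r=3 cylinder contributes a regular 8-gon of circumradius 3; (rotated 35° about Z; rotation is an isometry so areas/perimeters/island counts are preserved). The result has 1 disconnected region.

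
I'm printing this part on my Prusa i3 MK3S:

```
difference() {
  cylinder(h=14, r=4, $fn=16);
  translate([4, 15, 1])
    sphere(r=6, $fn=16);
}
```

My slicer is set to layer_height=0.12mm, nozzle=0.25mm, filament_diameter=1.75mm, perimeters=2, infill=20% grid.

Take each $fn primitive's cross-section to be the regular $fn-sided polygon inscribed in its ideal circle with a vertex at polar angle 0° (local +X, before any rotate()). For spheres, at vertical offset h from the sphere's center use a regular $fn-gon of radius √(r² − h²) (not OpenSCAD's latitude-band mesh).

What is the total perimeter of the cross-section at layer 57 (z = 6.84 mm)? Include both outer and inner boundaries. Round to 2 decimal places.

At z = 6.84 mm: the r=4 cylinder gives a regular 16-gon of circumradius 4 (constant along its height) (perimeter = 2·16·4.000·sin(180°/16) = 24.97 mm); the sphere at (4, 15): section is a regular 16-gon, circumradius = √(r²−h²) = √(6²−5.84²) = 1.376 (perimeter = 2·16·1.376·sin(180°/16) = 8.59 mm); After the difference (first − rest): starting from the r=4 cylinder, the r=6 sphere at (4, 15) misses the remaining region (no effect) — boundary = 24.97 mm. Overall, the cross-section is a single solid region. Total boundary length (outer) = 24.97 mm.

24.97 mm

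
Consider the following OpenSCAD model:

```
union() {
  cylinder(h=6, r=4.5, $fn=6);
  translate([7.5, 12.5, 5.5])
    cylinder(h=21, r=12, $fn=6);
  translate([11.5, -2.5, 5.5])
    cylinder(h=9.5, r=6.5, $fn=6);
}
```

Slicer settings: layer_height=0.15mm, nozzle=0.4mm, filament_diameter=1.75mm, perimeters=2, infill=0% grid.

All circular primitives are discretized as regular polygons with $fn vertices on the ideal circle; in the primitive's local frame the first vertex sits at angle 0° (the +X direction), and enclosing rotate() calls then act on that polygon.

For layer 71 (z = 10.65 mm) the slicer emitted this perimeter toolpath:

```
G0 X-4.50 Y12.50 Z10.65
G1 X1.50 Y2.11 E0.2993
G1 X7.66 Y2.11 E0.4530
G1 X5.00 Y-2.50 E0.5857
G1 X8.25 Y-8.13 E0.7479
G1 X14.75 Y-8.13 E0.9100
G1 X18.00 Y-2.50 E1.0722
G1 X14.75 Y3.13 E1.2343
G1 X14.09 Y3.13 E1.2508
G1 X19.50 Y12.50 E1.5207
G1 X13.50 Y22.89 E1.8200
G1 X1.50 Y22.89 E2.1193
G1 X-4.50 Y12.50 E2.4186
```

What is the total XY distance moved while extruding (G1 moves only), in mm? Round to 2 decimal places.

Sum the Euclidean lengths of each G1 segment: total = 96.96 mm.

96.96 mm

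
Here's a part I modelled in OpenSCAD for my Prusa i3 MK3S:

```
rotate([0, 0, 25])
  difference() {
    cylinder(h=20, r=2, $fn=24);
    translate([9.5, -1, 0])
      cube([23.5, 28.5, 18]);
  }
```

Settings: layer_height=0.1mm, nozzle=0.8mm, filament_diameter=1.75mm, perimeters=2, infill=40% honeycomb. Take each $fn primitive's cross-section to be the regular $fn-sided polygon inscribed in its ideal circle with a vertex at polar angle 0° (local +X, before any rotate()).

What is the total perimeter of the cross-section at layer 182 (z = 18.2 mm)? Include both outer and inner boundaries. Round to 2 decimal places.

12.53 mm

At z = 18.2 mm: the cylinder: section is a regular 24-gon, circumradius r=2 (perimeter = 2·24·2.000·sin(180°/24) = 12.53 mm); the cube at (9.5, -1) does not reach this height (z outside [0, 18]); Taking the first minus the rest: none of the subtracted shapes is present at this height, so the r=2 cylinder is unchanged — boundary = 12.53 mm; (whole slice rotated 25° about Z — lengths, areas and connectivity unchanged). Overall, the cross-section is a single solid region. Total boundary length (outer) = 12.53 mm.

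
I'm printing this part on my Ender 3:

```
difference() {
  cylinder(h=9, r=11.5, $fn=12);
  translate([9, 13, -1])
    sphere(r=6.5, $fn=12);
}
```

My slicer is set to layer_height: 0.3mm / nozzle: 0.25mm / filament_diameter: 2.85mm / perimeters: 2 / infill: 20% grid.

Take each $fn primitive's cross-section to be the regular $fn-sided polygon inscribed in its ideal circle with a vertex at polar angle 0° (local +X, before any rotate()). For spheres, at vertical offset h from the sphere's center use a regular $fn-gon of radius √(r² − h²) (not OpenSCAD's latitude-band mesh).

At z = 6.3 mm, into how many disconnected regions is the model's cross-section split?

1

At z = 6.3 mm: the r=11.5 cylinder contributes a regular 12-gon of circumradius 11.5; the sphere at (9, 13) is not intersected at this z (|z−center|=7.300 > r=6.5); Subtracting the remaining from the first: none of the subtracted shapes is present at this height, so the r=11.5 cylinder is unchanged — 1 connected region. The result has 1 disconnected region.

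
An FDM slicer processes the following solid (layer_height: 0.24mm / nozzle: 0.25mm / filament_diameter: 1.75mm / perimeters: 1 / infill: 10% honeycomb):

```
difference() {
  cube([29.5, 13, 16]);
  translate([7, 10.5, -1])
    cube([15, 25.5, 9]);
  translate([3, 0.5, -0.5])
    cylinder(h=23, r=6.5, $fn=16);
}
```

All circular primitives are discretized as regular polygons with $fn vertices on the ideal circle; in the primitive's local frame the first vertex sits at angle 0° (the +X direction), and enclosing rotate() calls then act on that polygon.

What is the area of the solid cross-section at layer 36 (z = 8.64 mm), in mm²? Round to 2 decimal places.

327.89 mm²

At z = 8.64 mm: the cube (footprint 29.5×13) is included at this height (area 383.50 mm²); the cube at (7, 10.5) is not intersected at this z (z outside [-1, 8]); the r=6.5 cylinder at (3, 0.5) gives a regular 16-gon of circumradius 6.5 (constant along its height) (area = (16/2)·6.500²·sin(360°/16) = 129.35 mm²); Subtracting the remaining from the first: starting from the 29.5×13 cube (383.50 mm²), the r=6.5 cylinder at (3, 0.5) partially overlaps it — only the 55.61 mm² overlap (of its 129.35 mm²) is removed, clipping the outline — area = 327.89 mm². Overall, the cross-section is a single solid region. Net area = 327.89 mm².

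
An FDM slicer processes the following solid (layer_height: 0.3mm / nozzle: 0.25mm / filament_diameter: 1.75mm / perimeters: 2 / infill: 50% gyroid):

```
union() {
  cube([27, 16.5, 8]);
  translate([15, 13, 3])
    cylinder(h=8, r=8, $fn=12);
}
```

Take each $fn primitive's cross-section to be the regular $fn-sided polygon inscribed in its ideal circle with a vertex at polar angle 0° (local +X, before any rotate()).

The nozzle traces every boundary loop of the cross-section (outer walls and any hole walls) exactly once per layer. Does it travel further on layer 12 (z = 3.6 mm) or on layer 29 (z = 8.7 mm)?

Layer 12 (z = 3.6): the 27×16.5 cube contributes its full rectangle (perimeter 87.00 mm); the r=8 cylinder at (15, 13) contributes a regular 12-gon of circumradius 8 (perimeter = 2·12·8.000·sin(180°/12) = 49.69 mm); Merging all regions: the regions partially overlap (shared area 148.72 mm²), so the edge portions inside another operand are dropped and the merged outline is re-measured after clipping — boundary = 90.48 mm. So its perimeter = 90.48 mm. Layer 29 (z = 8.7): the cube is absent (z outside [0, 8]); the cylinder at (15, 13): section is a regular 12-gon, circumradius r=8 (perimeter = 2·12·8.000·sin(180°/12) = 49.69 mm); Taking the union: only the r=8 cylinder at (15, 13) is present, so the union is just that shape — boundary = 49.69 mm. So its perimeter = 49.69 mm. Layer 12 is larger (90.48 vs 49.69 mm).

layer 12 (z = 3.6 mm)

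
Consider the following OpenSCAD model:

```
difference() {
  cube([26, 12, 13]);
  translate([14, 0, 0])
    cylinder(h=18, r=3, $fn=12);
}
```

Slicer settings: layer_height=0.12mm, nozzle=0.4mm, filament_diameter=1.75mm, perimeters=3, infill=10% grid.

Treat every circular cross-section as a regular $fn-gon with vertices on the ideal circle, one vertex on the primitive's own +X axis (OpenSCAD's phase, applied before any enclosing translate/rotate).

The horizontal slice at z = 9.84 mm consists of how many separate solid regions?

1

At z = 9.84 mm: the cube (footprint 26×12) is included at this height; the r=3 cylinder at (14, 0) gives a regular 12-gon of circumradius 3 (constant along its height); Subtracting the remaining from the first: starting from the 26×12 cube, the r=3 cylinder at (14, 0) partially overlaps it — only the 13.50 mm² overlap (of its 27.00 mm²) is removed, clipping the outline — 1 connected region. The result has 1 disconnected region.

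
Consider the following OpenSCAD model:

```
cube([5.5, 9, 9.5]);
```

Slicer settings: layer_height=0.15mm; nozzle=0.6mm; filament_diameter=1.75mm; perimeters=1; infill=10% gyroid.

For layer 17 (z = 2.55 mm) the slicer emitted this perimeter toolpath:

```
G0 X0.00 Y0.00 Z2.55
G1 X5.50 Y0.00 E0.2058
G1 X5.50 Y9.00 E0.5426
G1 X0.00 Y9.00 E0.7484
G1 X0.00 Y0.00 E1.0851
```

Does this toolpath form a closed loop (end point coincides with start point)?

Start point (G0): (0.00, 0.00). End point (last G1): the path returns to the start — closed.

yes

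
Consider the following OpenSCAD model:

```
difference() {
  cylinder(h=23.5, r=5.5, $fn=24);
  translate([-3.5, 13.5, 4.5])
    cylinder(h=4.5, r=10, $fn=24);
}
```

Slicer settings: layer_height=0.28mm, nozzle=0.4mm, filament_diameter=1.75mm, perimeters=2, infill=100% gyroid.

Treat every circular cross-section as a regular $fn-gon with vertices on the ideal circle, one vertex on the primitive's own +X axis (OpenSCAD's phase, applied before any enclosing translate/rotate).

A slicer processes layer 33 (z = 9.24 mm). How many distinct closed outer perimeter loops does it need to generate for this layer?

At z = 9.24 mm: the r=5.5 cylinder gives a regular 24-gon of circumradius 5.5 (constant along its height); the cylinder at (-3.5, 13.5) is not intersected at this z (z outside [4.5, 9]); Taking the first minus the rest: none of the subtracted shapes is present at this height, so the r=5.5 cylinder is unchanged — 1 connected region. The result has 1 disconnected region.

1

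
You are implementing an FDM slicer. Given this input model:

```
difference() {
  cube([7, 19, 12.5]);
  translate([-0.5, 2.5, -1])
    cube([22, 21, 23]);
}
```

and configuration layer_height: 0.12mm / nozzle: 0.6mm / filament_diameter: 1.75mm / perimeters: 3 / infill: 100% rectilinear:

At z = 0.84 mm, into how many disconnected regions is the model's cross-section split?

At z = 0.84 mm: the cube is present — its section is the full 7×19 rectangle; the cube at (-0.5, 2.5) is present — its section is the full 22×21 rectangle; After the difference (first − rest): starting from the 7×19 cube, the 22×21 cube at (-0.5, 2.5) partially overlaps it — only the 115.50 mm² overlap (of its 462.00 mm²) is removed, clipping the outline — 1 connected region. The result has 1 disconnected region.

1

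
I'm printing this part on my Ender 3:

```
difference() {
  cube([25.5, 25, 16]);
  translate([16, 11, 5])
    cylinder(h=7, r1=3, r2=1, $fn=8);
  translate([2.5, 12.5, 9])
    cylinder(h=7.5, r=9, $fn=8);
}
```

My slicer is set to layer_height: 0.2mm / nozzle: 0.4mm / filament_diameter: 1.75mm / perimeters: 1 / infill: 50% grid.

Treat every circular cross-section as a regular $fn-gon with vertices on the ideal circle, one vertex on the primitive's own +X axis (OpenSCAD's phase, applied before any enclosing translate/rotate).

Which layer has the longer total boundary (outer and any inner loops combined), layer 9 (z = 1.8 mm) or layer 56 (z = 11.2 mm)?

layer 56 (z = 11.2 mm)

Layer 9 (z = 1.8): the cube is present — its section is the full 25.5×25 rectangle (perimeter 101.00 mm); the cone at (16, 11) is not intersected at this z (z outside [5, 12]); the cylinder at (2.5, 12.5) is not intersected at this z (z outside [9, 16.5]); Taking the first minus the rest: none of the subtracted shapes is present at this height, so the 25.5×25 cube is unchanged — boundary = 101.00 mm. So its perimeter = 101.00 mm. Layer 56 (z = 11.2): the cube is present — its section is the full 25.5×25 rectangle (perimeter 101.00 mm); the cone at (16, 11): at t=0.886 of its height the radius interpolates to r₁+(r₂−r₁)t = 1.229, giving a regular 8-gon of that circumradius (perimeter = 2·8·1.229·sin(180°/8) = 7.52 mm); the r=9 cylinder at (2.5, 12.5) gives a regular 8-gon of circumradius 9 (constant along its height) (perimeter = 2·8·9.000·sin(180°/8) = 55.11 mm); After the difference (first − rest): starting from the 25.5×25 cube, the cone at (16, 11) lies wholly inside it (removes its full 4.27 mm² and its 7.52 mm outline becomes a hole wall); the r=9 cylinder at (2.5, 12.5) partially overlaps it — only the 156.96 mm² overlap (of its 229.10 mm²) is removed, clipping the outline — boundary (outer + 1 inner loop) = 125.56 mm. So its perimeter = 125.56 mm. Layer 56 is larger (125.56 vs 101.00 mm).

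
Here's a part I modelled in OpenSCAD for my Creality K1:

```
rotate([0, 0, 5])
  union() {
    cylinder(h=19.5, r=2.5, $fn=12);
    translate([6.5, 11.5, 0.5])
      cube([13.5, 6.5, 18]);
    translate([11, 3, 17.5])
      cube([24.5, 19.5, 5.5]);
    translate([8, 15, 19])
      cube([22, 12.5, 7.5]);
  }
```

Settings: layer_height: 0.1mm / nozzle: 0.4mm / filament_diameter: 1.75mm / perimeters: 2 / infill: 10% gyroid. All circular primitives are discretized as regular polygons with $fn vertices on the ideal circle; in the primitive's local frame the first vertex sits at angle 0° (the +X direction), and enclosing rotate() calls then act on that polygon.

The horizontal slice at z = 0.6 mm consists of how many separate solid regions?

2

At z = 0.6 mm: the r=2.5 cylinder gives a regular 12-gon of circumradius 2.5 (constant along its height); the cube at (6.5, 11.5) is present — its section is the full 13.5×6.5 rectangle; the cube at (11, 3) does not reach this height (z outside [17.5, 23]); the cube at (8, 15) is absent (z outside [19, 26.5]); Merging all regions: the 2 present regions are separate (no shared area or edge), so areas and boundary lengths simply add and each stays a separate island — 2 connected regions; (whole slice rotated 5° about Z — lengths, areas and connectivity unchanged). The result has 2 disconnected regions.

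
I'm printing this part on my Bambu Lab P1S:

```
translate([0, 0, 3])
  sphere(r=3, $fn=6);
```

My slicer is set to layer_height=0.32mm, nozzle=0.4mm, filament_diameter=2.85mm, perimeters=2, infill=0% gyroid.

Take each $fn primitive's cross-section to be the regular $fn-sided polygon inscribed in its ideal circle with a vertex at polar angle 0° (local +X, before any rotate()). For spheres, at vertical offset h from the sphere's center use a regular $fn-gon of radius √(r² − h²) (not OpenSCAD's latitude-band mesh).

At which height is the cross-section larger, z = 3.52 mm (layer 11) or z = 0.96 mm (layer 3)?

Layer 11 (z = 3.52): the sphere: section is a regular 6-gon, circumradius = √(r²−h²) = √(3²−0.52²) = 2.955 (area = (6/2)·2.955²·sin(360°/6) = 22.68 mm²). So its area = 22.68 mm². Layer 3 (z = 0.96): the r=3 sphere slices to a regular 6-gon of circumradius 2.200 (√(r²−h²) with h=2.04 from center) (area = (6/2)·2.200²·sin(360°/6) = 12.57 mm²). So its area = 12.57 mm². Layer 11 is larger (22.68 vs 12.57 mm²).

layer 11 (z = 3.52 mm)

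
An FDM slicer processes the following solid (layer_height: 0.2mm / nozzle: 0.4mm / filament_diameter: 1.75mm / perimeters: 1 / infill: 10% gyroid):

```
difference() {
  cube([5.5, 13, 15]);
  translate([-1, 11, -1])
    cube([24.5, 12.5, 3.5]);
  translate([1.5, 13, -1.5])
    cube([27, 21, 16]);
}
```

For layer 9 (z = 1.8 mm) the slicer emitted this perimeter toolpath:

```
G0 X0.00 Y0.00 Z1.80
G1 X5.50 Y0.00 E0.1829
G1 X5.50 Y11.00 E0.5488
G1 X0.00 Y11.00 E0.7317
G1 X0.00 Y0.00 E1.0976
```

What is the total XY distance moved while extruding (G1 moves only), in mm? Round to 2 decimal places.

Sum the Euclidean lengths of each G1 segment: total = 33.00 mm.

33.00 mm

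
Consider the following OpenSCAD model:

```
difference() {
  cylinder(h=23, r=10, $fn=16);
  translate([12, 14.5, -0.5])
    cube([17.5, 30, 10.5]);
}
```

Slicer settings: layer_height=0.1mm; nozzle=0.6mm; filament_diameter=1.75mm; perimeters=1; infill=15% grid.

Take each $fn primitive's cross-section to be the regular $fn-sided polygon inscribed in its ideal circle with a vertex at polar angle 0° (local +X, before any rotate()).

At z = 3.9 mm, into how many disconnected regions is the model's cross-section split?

1

At z = 3.9 mm: the cylinder: section is a regular 16-gon, circumradius r=10; the 17.5×30 cube at (12, 14.5) contributes its full rectangle; Taking the first minus the rest: starting from the r=10 cylinder, the 17.5×30 cube at (12, 14.5) misses the remaining region (no effect) — 1 connected region. The result has 1 disconnected region.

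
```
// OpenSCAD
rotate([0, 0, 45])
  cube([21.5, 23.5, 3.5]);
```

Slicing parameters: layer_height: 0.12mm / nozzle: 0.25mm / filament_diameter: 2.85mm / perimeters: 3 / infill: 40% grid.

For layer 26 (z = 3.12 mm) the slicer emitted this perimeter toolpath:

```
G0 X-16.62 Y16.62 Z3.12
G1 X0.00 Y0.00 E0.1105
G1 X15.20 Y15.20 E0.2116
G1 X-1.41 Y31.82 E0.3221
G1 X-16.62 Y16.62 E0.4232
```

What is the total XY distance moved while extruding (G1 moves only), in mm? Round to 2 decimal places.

Sum the Euclidean lengths of each G1 segment: total = 90.00 mm.

90.00 mm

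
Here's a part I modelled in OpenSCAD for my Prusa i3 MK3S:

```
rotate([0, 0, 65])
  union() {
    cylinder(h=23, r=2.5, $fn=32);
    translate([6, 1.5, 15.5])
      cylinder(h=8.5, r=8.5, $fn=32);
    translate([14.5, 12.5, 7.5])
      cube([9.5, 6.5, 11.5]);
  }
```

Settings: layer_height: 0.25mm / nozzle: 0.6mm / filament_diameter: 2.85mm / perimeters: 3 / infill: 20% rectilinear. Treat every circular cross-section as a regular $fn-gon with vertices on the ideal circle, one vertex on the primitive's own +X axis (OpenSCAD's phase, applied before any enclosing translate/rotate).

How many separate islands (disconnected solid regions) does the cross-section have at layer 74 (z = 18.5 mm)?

At z = 18.5 mm: the r=2.5 cylinder gives a regular 32-gon of circumradius 2.5 (constant along its height); the r=8.5 cylinder at (6, 1.5) contributes a regular 32-gon of circumradius 8.5; the 9.5×6.5 cube at (14.5, 12.5) contributes its full rectangle; Combining (union): the regions partially overlap (shared area 19.19 mm²), so overlapping operands fuse into one piece — 2 connected regions; (whole slice rotated 65° about Z — lengths, areas and connectivity unchanged). Overall, the cross-section has 2 separate islands. Island count = 2.

2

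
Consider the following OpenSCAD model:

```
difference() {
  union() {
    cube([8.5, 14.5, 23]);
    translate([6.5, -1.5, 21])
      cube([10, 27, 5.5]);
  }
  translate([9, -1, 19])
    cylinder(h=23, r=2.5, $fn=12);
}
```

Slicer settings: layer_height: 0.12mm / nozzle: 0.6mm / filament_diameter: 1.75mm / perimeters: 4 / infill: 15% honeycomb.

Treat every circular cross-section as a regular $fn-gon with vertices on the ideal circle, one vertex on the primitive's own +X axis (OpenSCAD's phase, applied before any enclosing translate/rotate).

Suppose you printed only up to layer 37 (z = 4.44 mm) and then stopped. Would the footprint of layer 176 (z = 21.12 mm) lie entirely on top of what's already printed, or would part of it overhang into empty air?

part overhangs

Compare the two slices. At z = 4.44: the cube is present — its section is the full 8.5×14.5 rectangle (area 123.25 mm²); the cube at (6.5, -1.5) is not intersected at this z (z outside [21, 26.5]); Taking the union: only the 8.5×14.5 cube is present, so the union is just that shape — area = 123.25 mm²; the cylinder at (9, -1) is absent (z outside [19, 42]); Subtracting the remaining from the first: none of the subtracted shapes is present at this height, so that combined region is unchanged — area = 123.25 mm². At z = 21.12: the cube is present — its section is the full 8.5×14.5 rectangle (area 123.25 mm²); the cube at (6.5, -1.5) is present — its section is the full 10×27 rectangle (area 270.00 mm²); Combining (union): the regions partially overlap — summed areas 393.25 mm² minus the doubly-counted overlap 29.00 mm² gives 364.25 mm² — area = 364.25 mm²; the r=2.5 cylinder at (9, -1) gives a regular 12-gon of circumradius 2.5 (constant along its height) (area = (12/2)·2.500²·sin(360°/12) = 18.75 mm²); Taking the first minus the rest: starting from the result so far (364.25 mm²), the r=2.5 cylinder at (9, -1) partially overlaps it — only the 11.81 mm² overlap (of its 18.75 mm²) is removed, clipping the outline — area = 352.44 mm². Checking containment: at z = 21.12 the cross-section extends beyond the z = 4.44 cross-section by about 230.80 mm².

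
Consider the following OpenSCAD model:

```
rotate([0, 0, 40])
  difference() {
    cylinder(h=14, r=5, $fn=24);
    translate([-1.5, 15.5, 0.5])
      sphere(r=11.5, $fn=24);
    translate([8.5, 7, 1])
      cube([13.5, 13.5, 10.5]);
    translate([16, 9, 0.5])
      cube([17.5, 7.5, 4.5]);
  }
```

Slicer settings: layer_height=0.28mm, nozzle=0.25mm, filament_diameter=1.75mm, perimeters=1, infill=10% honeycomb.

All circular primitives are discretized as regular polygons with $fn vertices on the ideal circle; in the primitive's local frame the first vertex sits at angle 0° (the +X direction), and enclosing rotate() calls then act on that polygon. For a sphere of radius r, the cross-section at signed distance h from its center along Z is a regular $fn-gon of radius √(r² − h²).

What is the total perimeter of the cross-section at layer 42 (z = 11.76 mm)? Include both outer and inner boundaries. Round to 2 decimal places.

At z = 11.76 mm: the r=5 cylinder gives a regular 24-gon of circumradius 5 (constant along its height) (perimeter = 2·24·5.000·sin(180°/24) = 31.33 mm); the r=11.5 sphere at (-1.5, 15.5) slices to a regular 24-gon of circumradius 2.337 (√(r²−h²) with h=11.26 from center) (perimeter = 2·24·2.337·sin(180°/24) = 14.64 mm); the cube at (8.5, 7) is not intersected at this z (z outside [1, 11.5]); the cube at (16, 9) is absent (z outside [0.5, 5]); Subtracting the remaining from the first: starting from the r=5 cylinder, the r=11.5 sphere at (-1.5, 15.5) misses the remaining region (no effect) — boundary = 31.33 mm; (whole slice rotated 40° about Z — lengths, areas and connectivity unchanged). Overall, the cross-section is a single solid region. Total boundary length (outer) = 31.33 mm.

31.33 mm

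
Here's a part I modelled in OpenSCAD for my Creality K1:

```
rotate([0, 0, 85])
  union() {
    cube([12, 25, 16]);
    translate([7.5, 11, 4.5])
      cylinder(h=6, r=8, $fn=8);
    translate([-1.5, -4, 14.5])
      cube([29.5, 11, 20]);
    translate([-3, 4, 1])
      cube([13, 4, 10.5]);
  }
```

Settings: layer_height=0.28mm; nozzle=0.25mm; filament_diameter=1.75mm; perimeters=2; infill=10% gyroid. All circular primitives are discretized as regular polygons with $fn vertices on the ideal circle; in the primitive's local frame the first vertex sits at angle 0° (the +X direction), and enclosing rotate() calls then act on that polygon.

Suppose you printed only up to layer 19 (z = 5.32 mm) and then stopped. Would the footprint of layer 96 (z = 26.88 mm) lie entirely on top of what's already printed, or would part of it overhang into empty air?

Compare the two slices. At z = 5.32: the cube (footprint 12×25) is included at this height (area 300.00 mm²); the r=8 cylinder at (7.5, 11) gives a regular 8-gon of circumradius 8 (constant along its height) (area = (8/2)·8.000²·sin(360°/8) = 181.02 mm²); the cube at (-1.5, -4) is absent (z outside [14.5, 34.5]); the cube at (-3, 4) (footprint 13×4) is included at this height (area 52.00 mm²); Taking the union: the regions partially overlap — summed areas 533.02 mm² minus the doubly-counted overlap 193.52 mm² gives 339.50 mm² — area = 339.50 mm²; (whole slice rotated 85° about Z — lengths, areas and connectivity unchanged). At z = 26.88: the cube does not reach this height (z outside [0, 16]); the cylinder at (7.5, 11) is not intersected at this z (z outside [4.5, 10.5]); the 29.5×11 cube at (-1.5, -4) contributes its full rectangle (area 324.50 mm²); the cube at (-3, 4) is not intersected at this z (z outside [1, 11.5]); Merging all regions: only the 29.5×11 cube at (-1.5, -4) is present, so the union is just that shape — area = 324.50 mm²; (whole slice rotated 85° about Z — lengths, areas and connectivity unchanged). Checking containment: at z = 26.88 the cross-section extends beyond the z = 5.32 cross-section by about 233.24 mm².

part overhangs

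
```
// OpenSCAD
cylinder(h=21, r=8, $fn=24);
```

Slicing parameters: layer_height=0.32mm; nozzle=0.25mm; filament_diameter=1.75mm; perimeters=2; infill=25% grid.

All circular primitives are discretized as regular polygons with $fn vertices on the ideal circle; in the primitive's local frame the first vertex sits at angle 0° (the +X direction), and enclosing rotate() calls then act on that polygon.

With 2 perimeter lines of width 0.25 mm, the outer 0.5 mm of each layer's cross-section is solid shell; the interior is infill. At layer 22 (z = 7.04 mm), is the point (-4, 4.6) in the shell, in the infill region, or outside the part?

infill

At z = 7.04 mm: the r=8 cylinder contributes a regular 24-gon of circumradius 8. Overall, the cross-section is a single solid region. The nearest boundary edge runs (-4.00, 6.93)→(-5.66, 5.66); distance from the point to it = 1.85 mm. The point is inside the cross-section and 1.85 mm from the nearest boundary — more than the 0.5 mm shell width (2 × 0.25), so it's in the infill interior.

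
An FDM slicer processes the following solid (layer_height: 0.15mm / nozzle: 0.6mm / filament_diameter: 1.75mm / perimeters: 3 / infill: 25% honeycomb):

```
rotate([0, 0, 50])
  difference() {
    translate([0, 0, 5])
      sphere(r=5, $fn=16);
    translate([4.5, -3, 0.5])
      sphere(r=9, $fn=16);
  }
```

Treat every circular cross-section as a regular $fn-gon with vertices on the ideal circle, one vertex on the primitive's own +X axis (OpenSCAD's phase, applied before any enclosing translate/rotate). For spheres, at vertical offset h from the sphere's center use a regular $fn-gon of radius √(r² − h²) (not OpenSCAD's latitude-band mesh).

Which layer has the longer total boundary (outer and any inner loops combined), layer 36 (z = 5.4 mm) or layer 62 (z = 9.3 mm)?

Layer 36 (z = 5.4): the sphere: section is a regular 16-gon, circumradius = √(r²−h²) = √(5²−0.4²) = 4.984 (perimeter = 2·16·4.984·sin(180°/16) = 31.11 mm); the r=9 sphere at (4.5, -3) contributes a regular 16-gon of circumradius √(9²−4.9²) = 7.549 (perimeter = 2·16·7.549·sin(180°/16) = 47.13 mm); Taking the first minus the rest: starting from the r=5 sphere, the r=9 sphere at (4.5, -3) partially overlaps it — only the 52.42 mm² overlap (of its 174.47 mm²) is removed, clipping the outline — boundary = 26.01 mm; (whole slice rotated 50° about Z — lengths, areas and connectivity unchanged). So its perimeter = 26.01 mm. Layer 62 (z = 9.3): the sphere: section is a regular 16-gon, circumradius = √(r²−h²) = √(5²−4.3²) = 2.551 (perimeter = 2·16·2.551·sin(180°/16) = 15.93 mm); the r=9 sphere at (4.5, -3) slices to a regular 16-gon of circumradius 1.887 (√(r²−h²) with h=8.8 from center) (perimeter = 2·16·1.887·sin(180°/16) = 11.78 mm); After the difference (first − rest): starting from the r=5 sphere, the r=9 sphere at (4.5, -3) misses the remaining region (no effect) — boundary = 15.93 mm; (whole slice rotated 50° about Z — lengths, areas and connectivity unchanged). So its perimeter = 15.93 mm. Layer 36 is larger (26.01 vs 15.93 mm).

layer 36 (z = 5.4 mm)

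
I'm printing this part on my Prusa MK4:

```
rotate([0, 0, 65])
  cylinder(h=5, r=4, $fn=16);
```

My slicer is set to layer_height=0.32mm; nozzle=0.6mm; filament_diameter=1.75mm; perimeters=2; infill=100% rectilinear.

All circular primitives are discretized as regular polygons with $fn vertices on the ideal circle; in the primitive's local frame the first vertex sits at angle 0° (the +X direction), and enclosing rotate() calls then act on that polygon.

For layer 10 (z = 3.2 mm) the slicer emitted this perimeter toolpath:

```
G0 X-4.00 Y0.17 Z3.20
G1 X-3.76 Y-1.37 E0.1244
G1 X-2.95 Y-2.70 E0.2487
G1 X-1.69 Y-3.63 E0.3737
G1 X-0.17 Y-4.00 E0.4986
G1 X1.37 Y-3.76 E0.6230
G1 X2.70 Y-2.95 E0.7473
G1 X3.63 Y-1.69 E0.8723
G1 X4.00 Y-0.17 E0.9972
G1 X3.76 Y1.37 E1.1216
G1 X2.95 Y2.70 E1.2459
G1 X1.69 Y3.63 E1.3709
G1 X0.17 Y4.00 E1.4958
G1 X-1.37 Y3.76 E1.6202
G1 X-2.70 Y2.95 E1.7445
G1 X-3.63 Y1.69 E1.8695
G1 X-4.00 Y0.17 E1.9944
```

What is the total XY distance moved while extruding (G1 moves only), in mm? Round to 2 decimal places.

Sum the Euclidean lengths of each G1 segment: total = 24.99 mm.

24.99 mm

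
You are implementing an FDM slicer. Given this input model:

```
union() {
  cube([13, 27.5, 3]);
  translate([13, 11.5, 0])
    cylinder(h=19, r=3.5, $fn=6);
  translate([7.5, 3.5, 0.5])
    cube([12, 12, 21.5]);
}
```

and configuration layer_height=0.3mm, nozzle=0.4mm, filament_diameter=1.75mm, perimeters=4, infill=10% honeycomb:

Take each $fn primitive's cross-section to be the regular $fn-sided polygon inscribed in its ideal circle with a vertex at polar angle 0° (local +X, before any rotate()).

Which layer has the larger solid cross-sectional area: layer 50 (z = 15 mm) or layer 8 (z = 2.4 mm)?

Layer 50 (z = 15): the cube is absent (z outside [0, 3]); the cylinder at (13, 11.5): section is a regular 6-gon, circumradius r=3.5 (area = (6/2)·3.500²·sin(360°/6) = 31.83 mm²); the 12×12 cube at (7.5, 3.5) contributes its full rectangle (area 144.00 mm²); Merging all regions: the r=3.5 cylinder at (13, 11.5) lies entirely inside the 12×12 cube at (7.5, 3.5), so the union is just the 12×12 cube at (7.5, 3.5) — area = 144.00 mm². So its area = 144.00 mm². Layer 8 (z = 2.4): the cube is present — its section is the full 13×27.5 rectangle (area 357.50 mm²); the cylinder at (13, 11.5): section is a regular 6-gon, circumradius r=3.5 (area = (6/2)·3.500²·sin(360°/6) = 31.83 mm²); the 12×12 cube at (7.5, 3.5) contributes its full rectangle (area 144.00 mm²); Combining (union): the regions partially overlap — summed areas 533.33 mm² minus the doubly-counted overlap 97.83 mm² gives 435.50 mm² — area = 435.50 mm². So its area = 435.50 mm². Layer 8 is larger (435.50 vs 144.00 mm²).

layer 8 (z = 2.4 mm)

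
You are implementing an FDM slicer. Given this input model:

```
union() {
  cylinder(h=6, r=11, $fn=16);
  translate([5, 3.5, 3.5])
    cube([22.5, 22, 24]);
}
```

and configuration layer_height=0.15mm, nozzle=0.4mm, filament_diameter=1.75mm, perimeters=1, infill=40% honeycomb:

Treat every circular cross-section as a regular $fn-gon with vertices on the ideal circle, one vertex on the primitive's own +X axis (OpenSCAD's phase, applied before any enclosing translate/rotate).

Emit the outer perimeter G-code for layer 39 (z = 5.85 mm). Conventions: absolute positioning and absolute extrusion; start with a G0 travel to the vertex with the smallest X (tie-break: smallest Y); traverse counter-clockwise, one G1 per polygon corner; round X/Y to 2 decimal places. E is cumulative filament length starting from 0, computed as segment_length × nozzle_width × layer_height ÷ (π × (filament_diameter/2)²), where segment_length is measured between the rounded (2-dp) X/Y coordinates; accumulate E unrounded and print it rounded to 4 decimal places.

G0 X-11.00 Y0.00 Z5.85
G1 X-10.16 Y-4.21 E0.1071
G1 X-7.78 Y-7.78 E0.2141
G1 X-4.21 Y-10.16 E0.3211
G1 X0.00 Y-11.00 E0.4282
G1 X4.21 Y-10.16 E0.5353
G1 X7.78 Y-7.78 E0.6424
G1 X10.16 Y-4.21 E0.7494
G1 X11.00 Y0.00 E0.8565
G1 X10.30 Y3.50 E0.9455
G1 X27.50 Y3.50 E1.3746
G1 X27.50 Y25.50 E1.9234
G1 X5.00 Y25.50 E2.4846
G1 X5.00 Y9.63 E2.8805
G1 X4.21 Y10.16 E2.9042
G1 X0.00 Y11.00 E3.0113
G1 X-4.21 Y10.16 E3.1184
G1 X-7.78 Y7.78 E3.2254
G1 X-10.16 Y4.21 E3.3325
G1 X-11.00 Y0.00 E3.4396

At z = 5.85 mm: the r=11 cylinder gives a regular 16-gon of circumradius 11 (constant along its height); the cube at (5, 3.5) (footprint 22.5×22) is included at this height; Combining (union): the regions partially overlap (shared area 20.46 mm²), so overlapping operands fuse into one piece — 1 connected region. The outline is a single polygon with 19 vertices. Extrusion per mm of travel: 0.4 × 0.15 / (π × 0.875²) = 0.024945. Accumulating E over each segment gives final E = 3.4396.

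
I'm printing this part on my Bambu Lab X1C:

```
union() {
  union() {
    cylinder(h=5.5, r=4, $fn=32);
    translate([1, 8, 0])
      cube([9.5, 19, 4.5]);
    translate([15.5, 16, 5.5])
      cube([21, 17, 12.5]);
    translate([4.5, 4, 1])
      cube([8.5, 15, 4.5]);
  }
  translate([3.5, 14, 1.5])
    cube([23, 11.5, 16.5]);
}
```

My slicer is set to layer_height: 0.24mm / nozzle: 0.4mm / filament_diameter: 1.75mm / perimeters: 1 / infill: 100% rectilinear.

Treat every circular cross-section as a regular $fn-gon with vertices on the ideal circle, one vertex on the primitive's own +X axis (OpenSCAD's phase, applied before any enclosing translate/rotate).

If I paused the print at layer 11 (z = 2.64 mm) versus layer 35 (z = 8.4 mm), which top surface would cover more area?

Layer 11 (z = 2.64): the cylinder: section is a regular 32-gon, circumradius r=4 (area = (32/2)·4.000²·sin(360°/32) = 49.94 mm²); the 9.5×19 cube at (1, 8) contributes its full rectangle (area 180.50 mm²); the cube at (15.5, 16) is absent (z outside [5.5, 18]); the 8.5×15 cube at (4.5, 4) contributes its full rectangle (area 127.50 mm²); Combining (union): the regions partially overlap — summed areas 357.94 mm² minus the doubly-counted overlap 66.00 mm² gives 291.94 mm² — area = 291.94 mm²; the cube at (3.5, 14) is present — its section is the full 23×11.5 rectangle (area 264.50 mm²); Combining (union): the regions partially overlap — summed areas 556.44 mm² minus the doubly-counted overlap 93.00 mm² gives 463.44 mm² — area = 463.44 mm². So its area = 463.44 mm². Layer 35 (z = 8.4): the cylinder is not intersected at this z (z outside [0, 5.5]); the cube at (1, 8) is not intersected at this z (z outside [0, 4.5]); the cube at (15.5, 16) (footprint 21×17) is included at this height (area 357.00 mm²); the cube at (4.5, 4) is absent (z outside [1, 5.5]); Combining (union): only the 21×17 cube at (15.5, 16) is present, so the union is just that shape — area = 357.00 mm²; the 23×11.5 cube at (3.5, 14) contributes its full rectangle (area 264.50 mm²); Taking the union: the regions partially overlap — summed areas 621.50 mm² minus the doubly-counted overlap 104.50 mm² gives 517.00 mm² — area = 517.00 mm². So its area = 517.00 mm². Layer 35 is larger (517.00 vs 463.44 mm²).

layer 35 (z = 8.4 mm)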